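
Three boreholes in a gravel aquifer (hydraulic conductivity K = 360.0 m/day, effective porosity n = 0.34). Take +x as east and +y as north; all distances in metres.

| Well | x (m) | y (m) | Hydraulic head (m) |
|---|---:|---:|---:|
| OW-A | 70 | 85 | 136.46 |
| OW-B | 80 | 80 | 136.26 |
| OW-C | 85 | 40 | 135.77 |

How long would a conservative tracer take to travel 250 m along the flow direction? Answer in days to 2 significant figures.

Differences from OW-A: to OW-B (Δx, Δy, Δh) = (10, -5, -0.20); to OW-C = (15, -45, -0.69).
Solve a·Δx + b·Δy = Δh: det = 10·(-45) − 15·(-5) = -375.
∂h/∂x = [(-0.20)·(-45) − (-0.69)·(-5)] / -375 = -0.01480
∂h/∂y = [10·(-0.69) − 15·(-0.20)] / -375 = +0.01040
|∇h| = √(-0.01480² + 0.01040²) = 0.01809
Seepage velocity v = K·i/n = 360.0 × 0.01809 / 0.34 = 19.15 m/day.
t = 250 / 19.15 = 13.05 days.

13 days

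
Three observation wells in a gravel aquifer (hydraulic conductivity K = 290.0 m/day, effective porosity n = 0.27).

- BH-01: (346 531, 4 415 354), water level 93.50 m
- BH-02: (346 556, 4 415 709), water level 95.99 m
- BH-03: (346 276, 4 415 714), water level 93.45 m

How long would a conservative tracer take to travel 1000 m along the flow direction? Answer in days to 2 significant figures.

83 days

Three-point gradient (reference BH-01): Δ to BH-02 = (25, 355, +2.49), Δ to BH-03 = (-255, 360, -0.05).
∂h/∂x = +0.009185, ∂h/∂y = +0.006367 (det = 99525).
|∇h| = √(0.009185² + 0.006367²) = 0.01118
Seepage velocity v = K·i/n = 290.0 × 0.01118 / 0.27 = 12.01 m/day.
t = 1000 / 12.01 = 83.26 days.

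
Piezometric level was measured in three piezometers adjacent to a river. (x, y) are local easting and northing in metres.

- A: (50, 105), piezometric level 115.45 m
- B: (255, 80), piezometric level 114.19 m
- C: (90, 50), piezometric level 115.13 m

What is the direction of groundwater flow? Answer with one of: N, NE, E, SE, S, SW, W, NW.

E

Three-point gradient (reference A): Δ to B = (205, -25, -1.26), Δ to C = (40, -55, -0.32).
∂h/∂x = -0.005966, ∂h/∂y = +0.001479 (det = -10275).
Flow = −∇h = (+0.005966 east, -0.001479 north), which points east.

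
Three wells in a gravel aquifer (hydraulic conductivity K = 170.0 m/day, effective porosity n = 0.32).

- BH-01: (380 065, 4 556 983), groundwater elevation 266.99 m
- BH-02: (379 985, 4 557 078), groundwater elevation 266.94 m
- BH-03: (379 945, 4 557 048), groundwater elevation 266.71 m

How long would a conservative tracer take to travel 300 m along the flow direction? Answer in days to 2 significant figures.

120 days

With h = a·x + b·y + c and BH-01 as origin, the differences give:
  (-80)·a + 95·b = -0.05
  (-120)·a + 65·b = -0.28
Eliminate b (×65 and ×95, subtract): 6200·a = 23.350 → a = ∂h/∂x = +0.003766
Back-substitute: b = ∂h/∂y = +0.002645.
|∇h| = √(0.003766² + 0.002645²) = 0.004602
Seepage velocity v = K·i/n = 170.0 × 0.004602 / 0.32 = 2.445 m/day.
t = 300 / 2.445 = 122.7 days.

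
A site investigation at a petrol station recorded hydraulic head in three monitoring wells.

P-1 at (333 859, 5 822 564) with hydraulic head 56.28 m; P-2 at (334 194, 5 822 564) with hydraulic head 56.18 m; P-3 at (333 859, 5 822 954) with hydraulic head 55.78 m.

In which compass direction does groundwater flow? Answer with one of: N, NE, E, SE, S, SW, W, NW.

N

∂h/∂x = (56.18 − 56.28) / (334194 − 333859) = -0.0002985
∂h/∂y = (55.78 − 56.28) / (5822954 − 5822564) = -0.001282
Flow = −∇h = (+0.0002985 east, +0.001282 north), which points north.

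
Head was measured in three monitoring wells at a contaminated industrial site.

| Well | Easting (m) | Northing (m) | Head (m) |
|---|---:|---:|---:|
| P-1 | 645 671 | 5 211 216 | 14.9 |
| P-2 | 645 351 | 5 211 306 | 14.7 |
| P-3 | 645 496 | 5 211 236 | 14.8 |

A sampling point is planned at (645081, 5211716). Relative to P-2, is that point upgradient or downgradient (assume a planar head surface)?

downgradient

Three-point gradient (reference P-1): Δ to P-2 = (-320, 90, -0.2), Δ to P-3 = (-175, 20, -0.1).
∂h/∂x = +0.0005348, ∂h/∂y = -0.0003209 (det = 9350).
Head at (645081, 5211716) = 14.9 + (+0.0005348)·(-590) + (-0.0003209)·(500) = 14.42 m.
That is lower than the 14.7 m at P-2, so the point is downgradient.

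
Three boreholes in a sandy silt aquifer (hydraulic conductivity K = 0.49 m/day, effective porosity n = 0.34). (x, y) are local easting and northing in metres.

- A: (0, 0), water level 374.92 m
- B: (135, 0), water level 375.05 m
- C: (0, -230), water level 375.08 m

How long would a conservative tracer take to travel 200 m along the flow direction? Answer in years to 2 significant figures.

320 years

∂h/∂x = (375.05 − 374.92) / (135 − 0) = +0.0009630
∂h/∂y = (375.08 − 374.92) / (-230 − 0) = -0.0006957
|∇h| = √(0.0009630² + -0.0006957²) = 0.001188
Seepage velocity v = K·i/n = 0.49 × 0.001188 / 0.34 = 0.001712 m/day.
t = 200 / 0.001712 = 1.168e+05 days = 320 years.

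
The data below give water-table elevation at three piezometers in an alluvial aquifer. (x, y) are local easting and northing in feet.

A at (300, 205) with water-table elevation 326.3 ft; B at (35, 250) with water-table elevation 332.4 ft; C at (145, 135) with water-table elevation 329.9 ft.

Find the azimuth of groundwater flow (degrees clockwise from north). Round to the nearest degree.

With h = a·x + b·y + c and A as origin, the differences give:
  (-265)·a + 45·b = +6.1
  (-155)·a + (-70)·b = +3.6
Eliminate b (×(-70) and ×45, subtract): 25525·a = -589.00 → a = ∂h/∂x = -0.02308
Back-substitute: b = ∂h/∂y = -0.0003330.
Flow direction (−∇h) has components (+0.02308 E, +0.0003330 N).
Azimuth = atan2(E, N) = atan2(+0.02308, +0.0003330) = 89.2° ≈ 089°.

089°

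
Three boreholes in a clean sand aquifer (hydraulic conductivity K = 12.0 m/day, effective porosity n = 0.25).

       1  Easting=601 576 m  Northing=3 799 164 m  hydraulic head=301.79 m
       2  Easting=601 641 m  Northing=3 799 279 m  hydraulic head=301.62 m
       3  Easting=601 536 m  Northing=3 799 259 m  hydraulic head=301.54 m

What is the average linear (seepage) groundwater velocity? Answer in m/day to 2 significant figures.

0.12 m/day

Three-point gradient (reference 1): Δ to 2 = (65, 115, -0.17), Δ to 3 = (-40, 95, -0.25).
∂h/∂x = +0.001169, ∂h/∂y = -0.002139 (det = 10775).
|∇h| = √(0.001169² + -0.002139²) = 0.002438
Seepage velocity v = K·i/n = 12.0 × 0.002438 / 0.25 = 0.117 m/day.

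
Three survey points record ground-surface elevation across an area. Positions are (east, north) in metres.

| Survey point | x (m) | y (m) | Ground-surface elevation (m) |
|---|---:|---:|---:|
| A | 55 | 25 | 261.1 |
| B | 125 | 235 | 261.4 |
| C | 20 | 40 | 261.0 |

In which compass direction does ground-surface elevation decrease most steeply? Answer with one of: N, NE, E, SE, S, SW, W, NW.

W

Differences from A: to B (Δx, Δy, Δh) = (70, 210, +0.3); to C = (-35, 15, -0.1).
Determinant of the coordinate differences = 70·15 − (-35)·210 = 8400.
∂z/∂x = [(+0.3)·15 − (-0.1)·210] / 8400 = +0.003036
∂z/∂y = [70·(-0.1) − (-35)·(+0.3)] / 8400 = +0.0004167
Steepest decrease is along −∇f = (-0.003036 E, -0.0004167 N) → west.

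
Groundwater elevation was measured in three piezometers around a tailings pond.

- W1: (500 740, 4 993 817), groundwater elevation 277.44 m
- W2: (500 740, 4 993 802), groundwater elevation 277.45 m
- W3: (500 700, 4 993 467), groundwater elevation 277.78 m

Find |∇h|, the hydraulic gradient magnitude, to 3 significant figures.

0.00275

Taking W1 as reference: W2−W1 = (0, -15, +0.01); W3−W1 = (-40, -350, +0.34).
Determinant of the coordinate differences = 0·(-350) − (-40)·(-15) = -600.
∂h/∂x = [(+0.01)·(-350) − (+0.34)·(-15)] / -600 = -0.002667
∂h/∂y = [0·(+0.34) − (-40)·(+0.01)] / -600 = -0.0006667
|∇h| = √(-0.002667² + -0.0006667²) = 0.002749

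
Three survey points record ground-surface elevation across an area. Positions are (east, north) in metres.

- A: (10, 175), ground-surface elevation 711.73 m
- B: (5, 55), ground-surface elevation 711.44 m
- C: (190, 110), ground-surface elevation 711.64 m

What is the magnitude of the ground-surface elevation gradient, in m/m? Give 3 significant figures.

Taking A as reference: B−A = (-5, -120, -0.29); C−A = (180, -65, -0.09).
Solve a·Δx + b·Δy = Δz: det = (-5)·(-65) − 180·(-120) = 21925.
∂z/∂x = [(-0.29)·(-65) − (-0.09)·(-120)] / 21925 = +0.0003672
∂z/∂y = [(-5)·(-0.09) − 180·(-0.29)] / 21925 = +0.002401
|∇f| = √(0.0003672² + 0.002401²) = 0.002429 m/m

0.00243 m/m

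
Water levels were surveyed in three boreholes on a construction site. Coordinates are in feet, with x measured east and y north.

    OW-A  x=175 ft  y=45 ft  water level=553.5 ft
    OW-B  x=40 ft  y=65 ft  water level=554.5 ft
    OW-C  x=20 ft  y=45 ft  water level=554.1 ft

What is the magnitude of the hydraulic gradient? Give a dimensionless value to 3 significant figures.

0.0242

With h = a·x + b·y + c and OW-A as origin, the differences give:
  (-135)·a + 20·b = +1.0
  (-155)·a + 0·b = +0.6
Eliminate b (×0 and ×20, subtract): 3100·a = -12.00 → a = ∂h/∂x = -0.003871
Back-substitute: b = ∂h/∂y = +0.02387.
|∇h| = √(-0.003871² + 0.02387²) = 0.02418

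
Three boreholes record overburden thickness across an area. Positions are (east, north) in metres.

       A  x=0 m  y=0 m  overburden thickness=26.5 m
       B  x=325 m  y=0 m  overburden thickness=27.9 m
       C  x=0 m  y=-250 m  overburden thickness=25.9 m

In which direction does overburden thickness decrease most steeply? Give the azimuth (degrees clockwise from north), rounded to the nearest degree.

241°

∂d/∂x = (27.9 − 26.5) / (325 − 0) = +0.004308
∂d/∂y = (25.9 − 26.5) / (-250 − 0) = +0.002400
Steepest decrease is along −∇f: components (-0.004308 E, -0.002400 N).
Azimuth = atan2(-0.004308, -0.002400) = 240.9° ≈ 241°.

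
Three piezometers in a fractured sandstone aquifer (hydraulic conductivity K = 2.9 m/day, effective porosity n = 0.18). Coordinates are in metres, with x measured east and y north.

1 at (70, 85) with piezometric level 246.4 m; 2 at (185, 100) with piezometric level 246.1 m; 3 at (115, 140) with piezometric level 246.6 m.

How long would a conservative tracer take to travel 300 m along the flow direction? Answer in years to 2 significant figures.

7.0 years

Taking 1 as reference: 2−1 = (115, 15, -0.3); 3−1 = (45, 55, +0.2).
Solve a·Δx + b·Δy = Δh: det = 115·55 − 45·15 = 5650.
∂h/∂x = [(-0.3)·55 − (+0.2)·15] / 5650 = -0.003451
∂h/∂y = [115·(+0.2) − 45·(-0.3)] / 5650 = +0.006460
|∇h| = √(-0.003451² + 0.006460²) = 0.007324
Seepage velocity v = K·i/n = 2.9 × 0.007324 / 0.18 = 0.118 m/day.
t = 300 / 0.118 = 2542 days = 6.96 years.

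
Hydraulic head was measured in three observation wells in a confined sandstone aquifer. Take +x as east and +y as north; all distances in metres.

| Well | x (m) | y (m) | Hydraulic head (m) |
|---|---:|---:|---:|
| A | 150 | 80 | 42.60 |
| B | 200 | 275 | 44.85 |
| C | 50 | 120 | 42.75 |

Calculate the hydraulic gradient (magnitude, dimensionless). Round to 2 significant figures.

With h = a·x + b·y + c and A as origin, the differences give:
  50·a + 195·b = +2.25
  (-100)·a + 40·b = +0.15
Eliminate b (×40 and ×195, subtract): 21500·a = 60.750 → a = ∂h/∂x = +0.002826
Back-substitute: b = ∂h/∂y = +0.01081.
|∇h| = √(0.002826² + 0.01081²) = 0.01117

0.011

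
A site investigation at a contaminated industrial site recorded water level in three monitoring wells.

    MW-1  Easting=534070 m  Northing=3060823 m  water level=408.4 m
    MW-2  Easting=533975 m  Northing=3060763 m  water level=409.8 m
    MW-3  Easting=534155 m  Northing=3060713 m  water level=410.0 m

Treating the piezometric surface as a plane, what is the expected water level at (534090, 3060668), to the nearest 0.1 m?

Differences from MW-1: to MW-2 (Δx, Δy, Δh) = (-95, -60, +1.4); to MW-3 = (85, -110, +1.6).
Determinant of the coordinate differences = (-95)·(-110) − 85·(-60) = 15550.
∂h/∂x = [(+1.4)·(-110) − (+1.6)·(-60)] / 15550 = -0.003730
∂h/∂y = [(-95)·(+1.6) − 85·(+1.4)] / 15550 = -0.01743
h(534090, 3060668) = 408.4 + (-0.003730)·(20) + (-0.01743)·(-155) = 408.4 -0.075 +2.701 = 411.027 m.

411.0 m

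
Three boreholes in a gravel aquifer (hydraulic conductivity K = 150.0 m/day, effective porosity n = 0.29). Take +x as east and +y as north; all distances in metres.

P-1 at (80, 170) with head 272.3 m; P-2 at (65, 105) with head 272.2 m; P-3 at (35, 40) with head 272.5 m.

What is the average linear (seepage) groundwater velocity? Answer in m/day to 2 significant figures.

Taking P-1 as reference: P-2−P-1 = (-15, -65, -0.1); P-3−P-1 = (-45, -130, +0.2).
Determinant of the coordinate differences = (-15)·(-130) − (-45)·(-65) = -975.
∂h/∂x = [(-0.1)·(-130) − (+0.2)·(-65)] / -975 = -0.02667
∂h/∂y = [(-15)·(+0.2) − (-45)·(-0.1)] / -975 = +0.007692
|∇h| = √(-0.02667² + 0.007692²) = 0.02776
Seepage velocity v = K·i/n = 150.0 × 0.02776 / 0.29 = 14.36 m/day.

14 m/day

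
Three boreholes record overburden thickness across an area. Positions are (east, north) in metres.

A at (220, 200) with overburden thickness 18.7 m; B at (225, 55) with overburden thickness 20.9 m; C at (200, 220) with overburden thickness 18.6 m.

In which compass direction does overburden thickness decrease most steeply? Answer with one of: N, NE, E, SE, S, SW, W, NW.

Three-point gradient (reference A): Δ to B = (5, -145, +2.2), Δ to C = (-20, 20, -0.1).
∂d/∂x = -0.01054, ∂d/∂y = -0.01554 (det = -2800).
Steepest decrease is along −∇f = (+0.01054 E, +0.01554 N) → northeast.

NE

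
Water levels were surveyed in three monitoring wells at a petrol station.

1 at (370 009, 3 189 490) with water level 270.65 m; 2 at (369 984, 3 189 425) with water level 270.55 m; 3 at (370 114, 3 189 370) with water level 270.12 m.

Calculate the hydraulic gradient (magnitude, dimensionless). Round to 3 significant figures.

0.00333

Differences from 1: to 2 (Δx, Δy, Δh) = (-25, -65, -0.10); to 3 = (105, -120, -0.53).
Determinant of the coordinate differences = (-25)·(-120) − 105·(-65) = 9825.
∂h/∂x = [(-0.10)·(-120) − (-0.53)·(-65)] / 9825 = -0.002285
∂h/∂y = [(-25)·(-0.53) − 105·(-0.10)] / 9825 = +0.002417
|∇h| = √(-0.002285² + 0.002417²) = 0.003326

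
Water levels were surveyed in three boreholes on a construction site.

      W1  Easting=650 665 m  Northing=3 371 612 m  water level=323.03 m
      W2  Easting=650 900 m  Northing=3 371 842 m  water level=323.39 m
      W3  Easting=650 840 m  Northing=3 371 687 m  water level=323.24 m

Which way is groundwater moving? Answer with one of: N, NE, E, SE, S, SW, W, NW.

With h = a·x + b·y + c and W1 as origin, the differences give:
  235·a + 230·b = +0.36
  175·a + 75·b = +0.21
Eliminate b (×75 and ×230, subtract): -22625·a = -21.300 → a = ∂h/∂x = +0.0009414
Back-substitute: b = ∂h/∂y = +0.0006033.
Flow = −∇h = (-0.0009414 east, -0.0006033 north), which points southwest.

SW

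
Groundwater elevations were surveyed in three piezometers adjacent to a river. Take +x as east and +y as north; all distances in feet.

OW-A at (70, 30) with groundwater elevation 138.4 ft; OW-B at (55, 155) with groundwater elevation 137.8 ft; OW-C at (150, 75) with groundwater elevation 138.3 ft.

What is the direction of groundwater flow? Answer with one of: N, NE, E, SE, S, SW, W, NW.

N

Differences from OW-A: to OW-B (Δx, Δy, Δh) = (-15, 125, -0.6); to OW-C = (80, 45, -0.1).
Determinant of the coordinate differences = (-15)·45 − 80·125 = -10675.
∂h/∂x = [(-0.6)·45 − (-0.1)·125] / -10675 = +0.001358
∂h/∂y = [(-15)·(-0.1) − 80·(-0.6)] / -10675 = -0.004637
Flow = −∇h = (-0.001358 east, +0.004637 north), which points north.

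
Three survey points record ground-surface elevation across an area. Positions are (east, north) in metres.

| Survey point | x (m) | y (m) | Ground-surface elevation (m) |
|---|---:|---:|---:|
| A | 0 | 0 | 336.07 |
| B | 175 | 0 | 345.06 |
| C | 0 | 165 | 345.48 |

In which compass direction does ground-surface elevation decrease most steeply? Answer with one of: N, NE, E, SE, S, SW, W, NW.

∂z/∂x = (345.06 − 336.07) / (175 − 0) = +0.05137
∂z/∂y = (345.48 − 336.07) / (165 − 0) = +0.05703
Steepest decrease is along −∇f = (-0.05137 E, -0.05703 N) → southwest.

SW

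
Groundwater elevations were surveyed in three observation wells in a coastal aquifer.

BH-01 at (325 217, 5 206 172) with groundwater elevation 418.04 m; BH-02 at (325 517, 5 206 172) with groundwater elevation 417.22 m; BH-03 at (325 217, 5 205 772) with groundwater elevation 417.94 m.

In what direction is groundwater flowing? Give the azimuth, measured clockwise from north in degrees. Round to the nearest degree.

095°

∂h/∂x = (417.22 − 418.04) / (325517 − 325217) = -0.002733
∂h/∂y = (417.94 − 418.04) / (5205772 − 5206172) = +0.0002500
Flow direction (−∇h) has components (+0.002733 E, -0.0002500 N).
Azimuth = atan2(E, N) = atan2(+0.002733, -0.0002500) = 95.2° ≈ 095°.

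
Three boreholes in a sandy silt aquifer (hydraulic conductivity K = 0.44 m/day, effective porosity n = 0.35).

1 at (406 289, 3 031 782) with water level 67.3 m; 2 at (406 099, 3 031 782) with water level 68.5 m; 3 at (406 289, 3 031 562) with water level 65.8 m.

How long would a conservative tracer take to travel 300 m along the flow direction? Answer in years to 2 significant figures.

∂h/∂x = (68.5 − 67.3) / (406099 − 406289) = -0.006316
∂h/∂y = (65.8 − 67.3) / (3031562 − 3031782) = +0.006818
|∇h| = √(-0.006316² + 0.006818²) = 0.009294
Seepage velocity v = K·i/n = 0.44 × 0.009294 / 0.35 = 0.01168 m/day.
t = 300 / 0.01168 = 2.568e+04 days = 70.3 years.

70 years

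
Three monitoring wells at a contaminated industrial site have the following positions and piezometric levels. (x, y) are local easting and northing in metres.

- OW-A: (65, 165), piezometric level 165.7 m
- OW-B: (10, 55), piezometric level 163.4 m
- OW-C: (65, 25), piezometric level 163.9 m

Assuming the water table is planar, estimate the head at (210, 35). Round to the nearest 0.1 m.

With h = a·x + b·y + c and OW-A as origin, the differences give:
  (-55)·a + (-110)·b = -2.3
  0·a + (-140)·b = -1.8
Eliminate b (×(-140) and ×(-110), subtract): 7700·a = 124.00 → a = ∂h/∂x = +0.01610
Back-substitute: b = ∂h/∂y = +0.01286.
h(210, 35) = 165.7 + (+0.01610)·(145) + (+0.01286)·(-130) = 165.7 +2.335 -1.671 = 166.364 m.

166.4 m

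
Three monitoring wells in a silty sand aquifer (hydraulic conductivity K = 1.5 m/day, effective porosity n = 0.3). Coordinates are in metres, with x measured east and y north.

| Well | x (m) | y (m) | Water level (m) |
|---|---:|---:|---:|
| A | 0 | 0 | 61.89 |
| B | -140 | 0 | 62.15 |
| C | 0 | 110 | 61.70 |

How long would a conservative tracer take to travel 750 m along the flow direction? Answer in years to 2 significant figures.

∂h/∂x = (62.15 − 61.89) / (-140 − 0) = -0.001857
∂h/∂y = (61.70 − 61.89) / (110 − 0) = -0.001727
|∇h| = √(-0.001857² + -0.001727²) = 0.002536
Seepage velocity v = K·i/n = 1.5 × 0.002536 / 0.3 = 0.01268 m/day.
t = 750 / 0.01268 = 5.915e+04 days = 162 years.

160 years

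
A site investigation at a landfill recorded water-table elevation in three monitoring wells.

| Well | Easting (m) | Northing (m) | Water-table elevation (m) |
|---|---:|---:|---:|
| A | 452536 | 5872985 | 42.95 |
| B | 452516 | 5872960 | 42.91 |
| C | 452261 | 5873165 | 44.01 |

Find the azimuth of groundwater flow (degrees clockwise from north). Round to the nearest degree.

Three-point gradient (reference A): Δ to B = (-20, -25, -0.04), Δ to C = (-275, 180, +1.06).
∂h/∂x = -0.001842, ∂h/∂y = +0.003074 (det = -10475).
Flow direction (−∇h) has components (+0.001842 E, -0.003074 N).
Azimuth = atan2(E, N) = atan2(+0.001842, -0.003074) = 149.1° ≈ 149°.

149°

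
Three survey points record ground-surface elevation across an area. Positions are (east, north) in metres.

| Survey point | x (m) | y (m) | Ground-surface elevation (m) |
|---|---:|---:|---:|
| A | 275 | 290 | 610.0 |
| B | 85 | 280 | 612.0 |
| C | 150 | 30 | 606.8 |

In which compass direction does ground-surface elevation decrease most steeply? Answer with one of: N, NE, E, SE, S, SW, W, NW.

Taking A as reference: B−A = (-190, -10, +2.0); C−A = (-125, -260, -3.2).
Determinant of the coordinate differences = (-190)·(-260) − (-125)·(-10) = 48150.
∂z/∂x = [(+2.0)·(-260) − (-3.2)·(-10)] / 48150 = -0.01146
∂z/∂y = [(-190)·(-3.2) − (-125)·(+2.0)] / 48150 = +0.01782
Steepest decrease is along −∇f = (+0.01146 E, -0.01782 N) → southeast.

SE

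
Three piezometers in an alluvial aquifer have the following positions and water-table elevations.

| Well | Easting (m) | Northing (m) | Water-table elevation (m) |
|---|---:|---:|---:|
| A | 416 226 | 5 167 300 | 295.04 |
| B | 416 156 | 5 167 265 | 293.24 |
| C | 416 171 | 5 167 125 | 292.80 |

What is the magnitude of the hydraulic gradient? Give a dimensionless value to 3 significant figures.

Taking A as reference: B−A = (-70, -35, -1.80); C−A = (-55, -175, -2.24).
Determinant of the coordinate differences = (-70)·(-175) − (-55)·(-35) = 10325.
∂h/∂x = [(-1.80)·(-175) − (-2.24)·(-35)] / 10325 = +0.02292
∂h/∂y = [(-70)·(-2.24) − (-55)·(-1.80)] / 10325 = +0.005598
|∇h| = √(0.02292² + 0.005598²) = 0.02359

0.0236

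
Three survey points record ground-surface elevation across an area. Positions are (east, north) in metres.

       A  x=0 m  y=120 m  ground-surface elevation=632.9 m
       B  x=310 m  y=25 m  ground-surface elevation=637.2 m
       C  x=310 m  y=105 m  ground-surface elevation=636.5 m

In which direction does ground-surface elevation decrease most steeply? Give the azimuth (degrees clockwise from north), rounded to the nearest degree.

308°

Three-point gradient (reference A): Δ to B = (310, -95, +4.3), Δ to C = (310, -15, +3.6).
∂z/∂x = +0.01119, ∂z/∂y = -0.008750 (det = 24800).
Steepest decrease is along −∇f: components (-0.01119 E, +0.008750 N).
Azimuth = atan2(-0.01119, +0.008750) = 308.0° ≈ 308°.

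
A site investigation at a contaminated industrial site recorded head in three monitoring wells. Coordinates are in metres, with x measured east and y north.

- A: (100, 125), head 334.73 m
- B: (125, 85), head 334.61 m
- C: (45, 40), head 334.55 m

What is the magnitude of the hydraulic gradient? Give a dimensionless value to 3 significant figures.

With h = a·x + b·y + c and A as origin, the differences give:
  25·a + (-40)·b = -0.12
  (-55)·a + (-85)·b = -0.18
Eliminate b (×(-85) and ×(-40), subtract): -4325·a = 3.000 → a = ∂h/∂x = -0.0006936
Back-substitute: b = ∂h/∂y = +0.002566.
|∇h| = √(-0.0006936² + 0.002566²) = 0.002658

0.00266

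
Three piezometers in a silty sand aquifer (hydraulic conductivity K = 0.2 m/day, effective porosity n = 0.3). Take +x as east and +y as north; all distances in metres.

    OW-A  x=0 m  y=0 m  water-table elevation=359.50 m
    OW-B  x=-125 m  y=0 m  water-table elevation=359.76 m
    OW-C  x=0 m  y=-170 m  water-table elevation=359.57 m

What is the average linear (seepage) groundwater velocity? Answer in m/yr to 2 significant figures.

0.52 m/yr

∂h/∂x = (359.76 − 359.50) / (-125 − 0) = -0.002080
∂h/∂y = (359.57 − 359.50) / (-170 − 0) = -0.0004118
|∇h| = √(-0.002080² + -0.0004118²) = 0.00212
Seepage velocity v = K·i/n = 0.2 × 0.00212 / 0.3 = 0.001413 m/day = 0.5161 m/yr.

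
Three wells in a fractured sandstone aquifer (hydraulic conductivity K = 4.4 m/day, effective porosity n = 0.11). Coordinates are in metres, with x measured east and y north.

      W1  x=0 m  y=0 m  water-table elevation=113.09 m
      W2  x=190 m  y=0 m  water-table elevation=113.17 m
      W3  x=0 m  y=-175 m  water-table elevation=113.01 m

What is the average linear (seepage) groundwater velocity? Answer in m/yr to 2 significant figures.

∂h/∂x = (113.17 − 113.09) / (190 − 0) = +0.0004211
∂h/∂y = (113.01 − 113.09) / (-175 − 0) = +0.0004571
|∇h| = √(0.0004211² + 0.0004571²) = 0.0006215
Seepage velocity v = K·i/n = 4.4 × 0.0006215 / 0.11 = 0.02486 m/day = 9.08 m/yr.

9.1 m/yr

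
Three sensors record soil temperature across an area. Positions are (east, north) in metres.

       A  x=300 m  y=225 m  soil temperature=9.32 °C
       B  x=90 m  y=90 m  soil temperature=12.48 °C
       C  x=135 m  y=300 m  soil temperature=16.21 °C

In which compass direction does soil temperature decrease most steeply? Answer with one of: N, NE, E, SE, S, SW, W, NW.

Taking A as reference: B−A = (-210, -135, +3.16); C−A = (-165, 75, +6.89).
Determinant of the coordinate differences = (-210)·75 − (-165)·(-135) = -38025.
∂T/∂x = [(+3.16)·75 − (+6.89)·(-135)] / -38025 = -0.03069
∂T/∂y = [(-210)·(+6.89) − (-165)·(+3.16)] / -38025 = +0.02434
Steepest decrease is along −∇f = (+0.03069 E, -0.02434 N) → southeast.

SE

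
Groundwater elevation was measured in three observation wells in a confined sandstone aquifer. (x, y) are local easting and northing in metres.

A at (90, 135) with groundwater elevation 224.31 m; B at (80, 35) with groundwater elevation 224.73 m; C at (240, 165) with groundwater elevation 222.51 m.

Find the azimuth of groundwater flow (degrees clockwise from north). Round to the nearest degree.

With h = a·x + b·y + c and A as origin, the differences give:
  (-10)·a + (-100)·b = +0.42
  150·a + 30·b = -1.80
Eliminate b (×30 and ×(-100), subtract): 14700·a = -167.400 → a = ∂h/∂x = -0.01139
Back-substitute: b = ∂h/∂y = -0.003061.
Flow direction (−∇h) has components (+0.01139 E, +0.003061 N).
Azimuth = atan2(E, N) = atan2(+0.01139, +0.003061) = 75.0° ≈ 075°.

075°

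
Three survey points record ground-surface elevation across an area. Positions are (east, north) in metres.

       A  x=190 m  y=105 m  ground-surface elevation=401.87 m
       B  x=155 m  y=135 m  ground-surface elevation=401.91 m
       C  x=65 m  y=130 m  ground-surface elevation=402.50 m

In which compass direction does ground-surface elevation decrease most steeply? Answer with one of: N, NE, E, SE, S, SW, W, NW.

Differences from A: to B (Δx, Δy, Δh) = (-35, 30, +0.04); to C = (-125, 25, +0.63).
Determinant of the coordinate differences = (-35)·25 − (-125)·30 = 2875.
∂z/∂x = [(+0.04)·25 − (+0.63)·30] / 2875 = -0.006226
∂z/∂y = [(-35)·(+0.63) − (-125)·(+0.04)] / 2875 = -0.005930
Steepest decrease is along −∇f = (+0.006226 E, +0.005930 N) → northeast.

NE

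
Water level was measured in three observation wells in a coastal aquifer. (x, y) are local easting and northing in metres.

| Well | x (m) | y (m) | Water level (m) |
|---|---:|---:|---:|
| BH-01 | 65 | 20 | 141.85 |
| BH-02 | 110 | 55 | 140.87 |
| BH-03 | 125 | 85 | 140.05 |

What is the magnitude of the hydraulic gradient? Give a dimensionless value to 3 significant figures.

With h = a·x + b·y + c and BH-01 as origin, the differences give:
  45·a + 35·b = -0.98
  60·a + 65·b = -1.80
Eliminate b (×65 and ×35, subtract): 825·a = -0.700 → a = ∂h/∂x = -0.0008485
Back-substitute: b = ∂h/∂y = -0.02691.
|∇h| = √(-0.0008485² + -0.02691²) = 0.02692

0.0269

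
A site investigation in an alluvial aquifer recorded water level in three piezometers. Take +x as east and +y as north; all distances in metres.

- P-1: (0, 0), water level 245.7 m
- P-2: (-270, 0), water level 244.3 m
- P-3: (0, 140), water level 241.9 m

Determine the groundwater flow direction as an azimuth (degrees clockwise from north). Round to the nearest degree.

349°

∂h/∂x = (244.3 − 245.7) / (-270 − 0) = +0.005185
∂h/∂y = (241.9 − 245.7) / (140 − 0) = -0.02714
Flow direction (−∇h) has components (-0.005185 E, +0.02714 N).
Azimuth = atan2(E, N) = atan2(-0.005185, +0.02714) = 349.2° ≈ 349°.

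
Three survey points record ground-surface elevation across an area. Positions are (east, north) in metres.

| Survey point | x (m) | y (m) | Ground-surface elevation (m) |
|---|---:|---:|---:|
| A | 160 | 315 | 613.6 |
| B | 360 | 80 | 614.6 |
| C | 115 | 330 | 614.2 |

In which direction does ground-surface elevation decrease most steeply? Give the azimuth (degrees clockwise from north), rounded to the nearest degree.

Differences from A: to B (Δx, Δy, Δh) = (200, -235, +1.0); to C = (-45, 15, +0.6).
Solve a·Δx + b·Δy = Δz: det = 200·15 − (-45)·(-235) = -7575.
∂z/∂x = [(+1.0)·15 − (+0.6)·(-235)] / -7575 = -0.02059
∂z/∂y = [200·(+0.6) − (-45)·(+1.0)] / -7575 = -0.02178
Steepest decrease is along −∇f: components (+0.02059 E, +0.02178 N).
Azimuth = atan2(+0.02059, +0.02178) = 43.4° ≈ 043°.

043°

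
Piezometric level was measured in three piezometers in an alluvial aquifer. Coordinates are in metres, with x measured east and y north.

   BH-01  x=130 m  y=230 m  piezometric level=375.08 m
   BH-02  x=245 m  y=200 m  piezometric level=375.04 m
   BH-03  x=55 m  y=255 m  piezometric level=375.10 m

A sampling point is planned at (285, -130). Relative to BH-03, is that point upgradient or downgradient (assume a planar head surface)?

upgradient

With h = a·x + b·y + c and BH-01 as origin, the differences give:
  115·a + (-30)·b = -0.04
  (-75)·a + 25·b = +0.02
Eliminate b (×25 and ×(-30), subtract): 625·a = -0.400 → a = ∂h/∂x = -0.0006400
Back-substitute: b = ∂h/∂y = -0.001120.
Head at (285, -130) = 375.08 + (-0.0006400)·(155) + (-0.001120)·(-360) = 375.38 m.
That is higher than the 375.10 m at BH-03, so the point is upgradient.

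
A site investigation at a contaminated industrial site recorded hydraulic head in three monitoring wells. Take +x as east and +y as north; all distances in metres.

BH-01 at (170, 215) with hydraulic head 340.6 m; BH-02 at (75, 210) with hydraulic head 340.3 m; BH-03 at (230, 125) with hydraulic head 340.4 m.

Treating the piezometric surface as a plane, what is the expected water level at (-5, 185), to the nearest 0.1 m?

340.0 m

Differences from BH-01: to BH-02 (Δx, Δy, Δh) = (-95, -5, -0.3); to BH-03 = (60, -90, -0.2).
Determinant of the coordinate differences = (-95)·(-90) − 60·(-5) = 8850.
∂h/∂x = [(-0.3)·(-90) − (-0.2)·(-5)] / 8850 = +0.002938
∂h/∂y = [(-95)·(-0.2) − 60·(-0.3)] / 8850 = +0.004181
h(-5, 185) = 340.6 + (+0.002938)·(-175) + (+0.004181)·(-30) = 340.6 -0.514 -0.125 = 339.960 m.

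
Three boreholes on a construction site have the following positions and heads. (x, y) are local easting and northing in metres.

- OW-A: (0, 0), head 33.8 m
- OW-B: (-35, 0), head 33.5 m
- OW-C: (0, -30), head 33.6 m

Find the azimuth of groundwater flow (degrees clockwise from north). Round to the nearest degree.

∂h/∂x = (33.5 − 33.8) / (-35 − 0) = +0.008571
∂h/∂y = (33.6 − 33.8) / (-30 − 0) = +0.006667
Flow direction (−∇h) has components (-0.008571 E, -0.006667 N).
Azimuth = atan2(E, N) = atan2(-0.008571, -0.006667) = 232.1° ≈ 232°.

232°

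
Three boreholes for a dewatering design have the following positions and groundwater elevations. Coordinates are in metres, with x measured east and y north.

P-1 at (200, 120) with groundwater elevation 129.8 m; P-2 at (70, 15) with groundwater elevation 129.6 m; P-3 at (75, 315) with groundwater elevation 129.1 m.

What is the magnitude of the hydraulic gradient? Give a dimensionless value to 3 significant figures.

0.00339

Taking P-1 as reference: P-2−P-1 = (-130, -105, -0.2); P-3−P-1 = (-125, 195, -0.7).
Determinant of the coordinate differences = (-130)·195 − (-125)·(-105) = -38475.
∂h/∂x = [(-0.2)·195 − (-0.7)·(-105)] / -38475 = +0.002924
∂h/∂y = [(-130)·(-0.7) − (-125)·(-0.2)] / -38475 = -0.001715
|∇h| = √(0.002924² + -0.001715²) = 0.00339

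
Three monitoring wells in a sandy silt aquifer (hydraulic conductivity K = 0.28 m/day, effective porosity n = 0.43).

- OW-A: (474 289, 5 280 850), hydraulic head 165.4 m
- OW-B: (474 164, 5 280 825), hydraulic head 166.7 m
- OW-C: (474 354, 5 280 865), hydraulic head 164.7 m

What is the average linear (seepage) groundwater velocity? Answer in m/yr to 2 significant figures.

Differences from OW-A: to OW-B (Δx, Δy, Δh) = (-125, -25, +1.3); to OW-C = (65, 15, -0.7).
Solve a·Δx + b·Δy = Δh: det = (-125)·15 − 65·(-25) = -250.
∂h/∂x = [(+1.3)·15 − (-0.7)·(-25)] / -250 = -0.008000
∂h/∂y = [(-125)·(-0.7) − 65·(+1.3)] / -250 = -0.01200
|∇h| = √(-0.008000² + -0.01200²) = 0.01442
Seepage velocity v = K·i/n = 0.28 × 0.01442 / 0.43 = 0.00939 m/day = 3.43 m/yr.

3.4 m/yr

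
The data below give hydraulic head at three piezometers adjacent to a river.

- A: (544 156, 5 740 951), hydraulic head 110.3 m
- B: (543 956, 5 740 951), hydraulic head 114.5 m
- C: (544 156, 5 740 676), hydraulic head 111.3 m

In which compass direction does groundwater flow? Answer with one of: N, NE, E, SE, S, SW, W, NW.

∂h/∂x = (114.5 − 110.3) / (543956 − 544156) = -0.02100
∂h/∂y = (111.3 − 110.3) / (5740676 − 5740951) = -0.003636
Flow = −∇h = (+0.02100 east, +0.003636 north), which points east.

E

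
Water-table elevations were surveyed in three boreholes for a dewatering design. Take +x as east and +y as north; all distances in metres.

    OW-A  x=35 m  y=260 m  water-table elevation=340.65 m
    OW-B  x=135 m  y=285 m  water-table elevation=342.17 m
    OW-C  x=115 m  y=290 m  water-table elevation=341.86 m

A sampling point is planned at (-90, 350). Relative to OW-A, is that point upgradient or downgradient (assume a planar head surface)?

Three-point gradient (reference OW-A): Δ to OW-B = (100, 25, +1.52), Δ to OW-C = (80, 30, +1.21).
∂h/∂x = +0.01535, ∂h/∂y = -0.0006000 (det = 1000).
Head at (-90, 350) = 340.65 + (+0.01535)·(-125) + (-0.0006000)·(90) = 338.68 m.
That is lower than the 340.65 m at OW-A, so the point is downgradient.

downgradient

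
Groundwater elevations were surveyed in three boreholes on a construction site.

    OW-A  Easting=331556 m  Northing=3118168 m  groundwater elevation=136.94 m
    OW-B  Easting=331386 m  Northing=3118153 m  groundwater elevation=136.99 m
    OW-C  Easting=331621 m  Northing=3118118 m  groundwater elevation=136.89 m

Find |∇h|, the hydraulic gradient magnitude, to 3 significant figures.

0.000652

Taking OW-A as reference: OW-B−OW-A = (-170, -15, +0.05); OW-C−OW-A = (65, -50, -0.05).
Solve a·Δx + b·Δy = Δh: det = (-170)·(-50) − 65·(-15) = 9475.
∂h/∂x = [(+0.05)·(-50) − (-0.05)·(-15)] / 9475 = -0.0003430
∂h/∂y = [(-170)·(-0.05) − 65·(+0.05)] / 9475 = +0.0005541
|∇h| = √(-0.0003430² + 0.0005541²) = 0.0006517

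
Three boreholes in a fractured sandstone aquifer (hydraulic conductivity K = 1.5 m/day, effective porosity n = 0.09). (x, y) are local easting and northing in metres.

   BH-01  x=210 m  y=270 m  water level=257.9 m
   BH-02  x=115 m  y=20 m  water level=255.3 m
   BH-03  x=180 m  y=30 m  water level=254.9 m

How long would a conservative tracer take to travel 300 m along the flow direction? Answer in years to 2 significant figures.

3.1 years

Taking BH-01 as reference: BH-02−BH-01 = (-95, -250, -2.6); BH-03−BH-01 = (-30, -240, -3.0).
Determinant of the coordinate differences = (-95)·(-240) − (-30)·(-250) = 15300.
∂h/∂x = [(-2.6)·(-240) − (-3.0)·(-250)] / 15300 = -0.008235
∂h/∂y = [(-95)·(-3.0) − (-30)·(-2.6)] / 15300 = +0.01353
|∇h| = √(-0.008235² + 0.01353²) = 0.01584
Seepage velocity v = K·i/n = 1.5 × 0.01584 / 0.09 = 0.264 m/day.
t = 300 / 0.264 = 1136 days = 3.11 years.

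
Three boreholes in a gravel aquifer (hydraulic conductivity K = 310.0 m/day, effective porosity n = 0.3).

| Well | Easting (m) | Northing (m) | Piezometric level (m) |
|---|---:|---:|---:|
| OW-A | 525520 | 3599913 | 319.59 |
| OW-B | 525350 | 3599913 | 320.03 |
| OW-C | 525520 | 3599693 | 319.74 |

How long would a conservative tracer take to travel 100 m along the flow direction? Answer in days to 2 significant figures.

36 days

∂h/∂x = (320.03 − 319.59) / (525350 − 525520) = -0.002588
∂h/∂y = (319.74 − 319.59) / (3599693 − 3599913) = -0.0006818
|∇h| = √(-0.002588² + -0.0006818²) = 0.002676
Seepage velocity v = K·i/n = 310.0 × 0.002676 / 0.3 = 2.765 m/day.
t = 100 / 2.765 = 36.17 days.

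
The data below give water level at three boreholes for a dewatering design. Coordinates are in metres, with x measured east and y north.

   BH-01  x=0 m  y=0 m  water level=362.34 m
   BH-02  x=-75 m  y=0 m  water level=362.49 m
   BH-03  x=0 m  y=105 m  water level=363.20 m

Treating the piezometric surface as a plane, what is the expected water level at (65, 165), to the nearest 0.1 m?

∂h/∂x = (362.49 − 362.34) / (-75 − 0) = -0.002000
∂h/∂y = (363.20 − 362.34) / (105 − 0) = +0.008190
h(65, 165) = 362.34 + (-0.002000)·(65) + (+0.008190)·(165) = 362.34 -0.130 +1.351 = 363.561 m.

363.6 m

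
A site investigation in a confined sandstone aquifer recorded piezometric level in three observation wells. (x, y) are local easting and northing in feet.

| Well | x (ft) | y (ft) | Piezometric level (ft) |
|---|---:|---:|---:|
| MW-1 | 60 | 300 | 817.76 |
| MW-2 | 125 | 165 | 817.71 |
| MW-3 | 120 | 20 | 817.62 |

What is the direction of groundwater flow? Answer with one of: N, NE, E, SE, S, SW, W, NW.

Taking MW-1 as reference: MW-2−MW-1 = (65, -135, -0.05); MW-3−MW-1 = (60, -280, -0.14).
Solve a·Δx + b·Δy = Δh: det = 65·(-280) − 60·(-135) = -10100.
∂h/∂x = [(-0.05)·(-280) − (-0.14)·(-135)] / -10100 = +0.0004851
∂h/∂y = [65·(-0.14) − 60·(-0.05)] / -10100 = +0.0006040
Flow = −∇h = (-0.0004851 east, -0.0006040 north), which points southwest.

SW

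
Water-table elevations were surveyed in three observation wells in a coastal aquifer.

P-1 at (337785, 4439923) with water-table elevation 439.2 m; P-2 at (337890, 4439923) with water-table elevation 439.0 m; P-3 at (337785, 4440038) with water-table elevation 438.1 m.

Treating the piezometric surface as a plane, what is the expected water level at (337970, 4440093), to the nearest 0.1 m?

∂h/∂x = (439.0 − 439.2) / (337890 − 337785) = -0.001905
∂h/∂y = (438.1 − 439.2) / (4440038 − 4439923) = -0.009565
h(337970, 4440093) = 439.2 + (-0.001905)·(185) + (-0.009565)·(170) = 439.2 -0.352 -1.626 = 437.222 m.

437.2 m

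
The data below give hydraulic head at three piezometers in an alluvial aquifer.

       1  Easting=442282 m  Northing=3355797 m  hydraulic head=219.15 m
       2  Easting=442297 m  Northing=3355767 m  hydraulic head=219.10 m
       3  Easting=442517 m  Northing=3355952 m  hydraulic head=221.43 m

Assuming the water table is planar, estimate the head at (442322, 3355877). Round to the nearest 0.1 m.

219.8 m

Taking 1 as reference: 2−1 = (15, -30, -0.05); 3−1 = (235, 155, +2.28).
Determinant of the coordinate differences = 15·155 − 235·(-30) = 9375.
∂h/∂x = [(-0.05)·155 − (+2.28)·(-30)] / 9375 = +0.006469
∂h/∂y = [15·(+2.28) − 235·(-0.05)] / 9375 = +0.004901
h(442322, 3355877) = 219.15 + (+0.006469)·(40) + (+0.004901)·(80) = 219.15 +0.259 +0.392 = 219.801 m.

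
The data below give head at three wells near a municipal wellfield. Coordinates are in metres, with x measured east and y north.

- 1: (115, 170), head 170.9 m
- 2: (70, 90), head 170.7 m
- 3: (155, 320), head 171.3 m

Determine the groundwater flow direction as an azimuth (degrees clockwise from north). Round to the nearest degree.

169°

Three-point gradient (reference 1): Δ to 2 = (-45, -80, -0.2), Δ to 3 = (40, 150, +0.4).
∂h/∂x = -0.0005634, ∂h/∂y = +0.002817 (det = -3550).
Flow direction (−∇h) has components (+0.0005634 E, -0.002817 N).
Azimuth = atan2(E, N) = atan2(+0.0005634, -0.002817) = 168.7° ≈ 169°.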